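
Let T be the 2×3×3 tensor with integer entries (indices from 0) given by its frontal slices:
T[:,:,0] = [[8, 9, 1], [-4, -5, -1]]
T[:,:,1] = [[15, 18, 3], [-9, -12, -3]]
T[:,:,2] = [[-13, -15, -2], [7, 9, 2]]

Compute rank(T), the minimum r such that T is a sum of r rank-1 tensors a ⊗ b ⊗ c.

Lower bound: the mode-2 unfolding of T (rows indexed by j, columns by (i,k) = (0,0), (0,1), (0,2), (1,0), (1,1), (1,2)) is [[8, 15, -13, -4, -9, 7], [9, 18, -15, -5, -12, 9], [1, 3, -2, -1, -3, 2]].
There the 2×2 minor on rows j ∈ {0, 1}, columns (i,k) ∈ {(0,0), (0,1)} is det [[8, 15], [9, 18]] = 9 ≠ 0, so this unfolding has rank ≥ 2; CP rank is at least every unfolding rank, so rank(T) ≥ 2. (Flattening ranks never certify an upper bound on CP rank; for that we must actually write T with 2 rank-1 terms.)
Upper bound — finding two terms. Write S_k = T[:,:,k] for the frontal slices: S₀ = [[8, 9, 1], [-4, -5, -1]], S₁ = [[15, 18, 3], [-9, -12, -3]], S₂ = [[-13, -15, -2], [7, 9, 2]].
If T = a₁ ⊗ b₁ ⊗ c₁ + a₂ ⊗ b₂ ⊗ c₂ then each S_k = c₁[k]·a₁b₁ᵀ + c₂[k]·a₂b₂ᵀ. S₀ and S₁ are linearly independent, so a₁b₁ᵀ and a₂b₂ᵀ must span the same plane of matrices: they are the rank-1 matrices of the form x·S₀ + y·S₁.
The 2×2 minor of x·S₀ + y·S₁ on rows {0,1}, columns {0,1} is −4·x² − 18·xy − 18·y² = (-2)·(x + 3·y)(2·x + 3·y), vanishing at (x:y) = (3:-1) and (3:-2).
M₁ = 3·S₀ − S₁ = [[9, 9, 0], [-3, -3, 0]] = 3·[3, -1][1, 1, 0]ᵀ and M₂ = 3·S₀ − 2·S₁ = [[-6, -9, -3], [6, 9, 3]] = (-3)·[1, -1][2, 3, 1]ᵀ, so take a₁ = [3, -1], b₁ = [1, 1, 0], a₂ = [1, -1], b₂ = [2, 3, 1].
Each slice is an integer combination of E₁ = a₁b₁ᵀ and E₂ = a₂b₂ᵀ: S₀ = 2·E₁ + E₂, S₁ = 3·E₁ + 3·E₂, S₂ = −3·E₁ − 2·E₂; reading off coefficients, c₁ = [2, 3, -3] and c₂ = [1, 3, -2].
Hence T = [3, -1] ⊗ [1, 1, 0] ⊗ [2, 3, -3] + [1, -1] ⊗ [2, 3, 1] ⊗ [1, 3, -2], so rank(T) ≤ 2.
These bounds meet, so rank(T) = 2.
Check entry T[1,1,1] = -12: (-1)·(1)·(3) + (-1)·(3)·(3) = -12.

2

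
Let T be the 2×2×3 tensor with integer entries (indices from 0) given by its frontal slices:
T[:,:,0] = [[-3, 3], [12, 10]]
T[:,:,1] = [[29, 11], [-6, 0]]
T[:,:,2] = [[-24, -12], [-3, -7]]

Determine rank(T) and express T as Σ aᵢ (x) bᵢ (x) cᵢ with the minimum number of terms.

rank(T) = 2

Lower bound: the mode-1 unfolding of T (rows indexed by i, columns by (j,k) = (0,0), (0,1), (0,2), (1,0), (1,1), (1,2)) is [[-3, 29, -24, 3, 11, -12], [12, -6, -3, 10, 0, -7]].
There the 2×2 minor on rows i ∈ {0, 1}, columns (j,k) ∈ {(0,0), (0,1)} is det [[-3, 29], [12, -6]] = -330 ≠ 0, so this unfolding has rank ≥ 2; CP rank is at least every unfolding rank, so rank(T) ≥ 2. (Unfolding ranks only ever bound the CP rank from below — rank(T) can be strictly larger than all of them — so the matching upper bound has to come from an explicit 2-term decomposition.)
Upper bound — finding two terms. Write S_k = T[:,:,k] for the frontal slices: S₀ = [[-3, 3], [12, 10]], S₁ = [[29, 11], [-6, 0]], S₂ = [[-24, -12], [-3, -7]].
If T = a₁ (x) b₁ (x) c₁ + a₂ (x) b₂ (x) c₂ then each S_k = c₁[k]·a₁b₁ᵀ + c₂[k]·a₂b₂ᵀ. S₀ and S₁ are linearly independent, so a₁b₁ᵀ and a₂b₂ᵀ must span the same plane of matrices: they are the rank-1 matrices of the form x·S₀ + y·S₁.
det(x·S₀ + y·S₁) is −66·x² + 176·xy + 66·y² = (-22)·(x − 3·y)(3·x + y), vanishing at (x:y) = (3:1) and (1:-3).
M₁ = 3·S₀ + S₁ = [[20, 20], [30, 30]] = 10·[2, 3][1, 1]ᵀ and M₂ = S₀ − 3·S₁ = [[-90, -30], [30, 10]] = (-10)·[3, -1][3, 1]ᵀ, so take a₁ = [2, 3], b₁ = [1, 1], a₂ = [3, -1], b₂ = [3, 1].
Each slice is an integer combination of E₁ = a₁b₁ᵀ and E₂ = a₂b₂ᵀ: S₀ = 3·E₁ − E₂, S₁ = E₁ + 3·E₂, S₂ = −3·E₁ − 2·E₂; reading off coefficients, c₁ = [3, 1, -3] and c₂ = [-1, 3, -2].
Hence T = [2, 3] (x) [1, 1] (x) [3, 1, -3] + [3, -1] (x) [3, 1] (x) [-1, 3, -2], so rank(T) ≤ 2.
These bounds meet, so rank(T) = 2.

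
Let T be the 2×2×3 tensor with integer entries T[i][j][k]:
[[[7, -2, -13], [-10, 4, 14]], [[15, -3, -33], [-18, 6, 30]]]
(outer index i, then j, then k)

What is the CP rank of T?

Lower bound: the mode-1 unfolding of T (rows indexed by i, columns by (j,k) = (0,0), (0,1), (0,2), (1,0), (1,1), (1,2)) is [[7, -2, -13, -10, 4, 14], [15, -3, -33, -18, 6, 30]].
There the 2×2 minor on rows i ∈ {0, 1}, columns (j,k) ∈ {(0,0), (0,1)} is det [[7, -2], [15, -3]] = 9 ≠ 0, so this unfolding has rank ≥ 2; CP rank is at least every unfolding rank, so rank(T) ≥ 2. (Flattening ranks never certify an upper bound on CP rank; for that we must actually write T with 2 rank-1 terms.)
Upper bound — finding two terms. Write S_k = T[:,:,k] for the frontal slices: S₀ = [[7, -10], [15, -18]], S₁ = [[-2, 4], [-3, 6]], S₂ = [[-13, 14], [-33, 30]].
If T = a₁ (x) b₁ (x) c₁ + a₂ (x) b₂ (x) c₂ then each S_k = c₁[k]·a₁b₁ᵀ + c₂[k]·a₂b₂ᵀ. S₀ and S₁ are linearly independent, so a₁b₁ᵀ and a₂b₂ᵀ must span the same plane of matrices: they are the rank-1 matrices of the form x·S₀ + y·S₁.
det(x·S₀ + y·S₁) is 24·x² − 12·xy = 12·(2·x − y)(x), vanishing at (x:y) = (1:2) and (0:1).
M₁ = S₀ + 2·S₁ = [[3, -2], [9, -6]] = [1, 3][3, -2]ᵀ and M₂ = S₁ = [[-2, 4], [-3, 6]] = −[2, 3][1, -2]ᵀ, so take a₁ = [1, 3], b₁ = [3, -2], a₂ = [2, 3], b₂ = [1, -2].
Each slice is an integer combination of E₁ = a₁b₁ᵀ and E₂ = a₂b₂ᵀ: S₀ = E₁ + 2·E₂, S₁ = −E₂, S₂ = −3·E₁ − 2·E₂; reading off coefficients, c₁ = [1, 0, -3] and c₂ = [2, -1, -2].
Hence T = [1, 3] (x) [3, -2] (x) [1, 0, -3] + [2, 3] (x) [1, -2] (x) [2, -1, -2], so rank(T) ≤ 2.
These bounds meet, so rank(T) = 2.
Check entry T[0,0,2] = -13: (1)·(3)·(-3) + (2)·(1)·(-2) = -13.

2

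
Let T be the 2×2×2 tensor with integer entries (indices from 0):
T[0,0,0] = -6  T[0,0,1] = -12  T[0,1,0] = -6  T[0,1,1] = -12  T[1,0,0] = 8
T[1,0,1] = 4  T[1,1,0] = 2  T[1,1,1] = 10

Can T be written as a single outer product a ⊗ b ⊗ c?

The mode-3 unfolding of T (rows indexed by k, columns by (i,j) = (0,0), (0,1), (1,0), (1,1)) is [[-6, -6, 8, 2], [-12, -12, 4, 10]].
There the 2×2 minor on rows k ∈ {0, 1}, columns (i,j) ∈ {(0,0), (1,0)} is det [[-6, 8], [-12, 4]] = 72 ≠ 0, so this unfolding has rank ≥ 2; CP rank is at least every unfolding rank, so rank(T) ≥ 2.
In particular rank(T) ≥ 2 > 1, so T is not rank-1.

No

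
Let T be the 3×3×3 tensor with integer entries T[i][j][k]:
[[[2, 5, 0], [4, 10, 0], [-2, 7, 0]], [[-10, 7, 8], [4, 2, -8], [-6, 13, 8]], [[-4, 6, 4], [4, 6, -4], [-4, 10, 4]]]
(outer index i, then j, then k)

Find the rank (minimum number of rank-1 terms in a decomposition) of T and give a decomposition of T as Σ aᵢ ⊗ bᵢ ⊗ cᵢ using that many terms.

Lower bound: the mode-3 unfolding of T (rows indexed by k, columns by (i,j) = (0,0), (0,1), (0,2), (1,0), (1,1), (1,2), (2,0), (2,1), (2,2)) is [[2, 4, -2, -10, 4, -6, -4, 4, -4], [5, 10, 7, 7, 2, 13, 6, 6, 10], [0, 0, 0, 8, -8, 8, 4, -4, 4]].
There the 3×3 minor on rows k ∈ {0, 1, 2}, columns (i,j) ∈ {(0,0), (0,2), (1,0)} is det [[2, -2, -10], [5, 7, 7], [0, 0, 8]] = 192 ≠ 0, so this unfolding has rank ≥ 3; CP rank is at least every unfolding rank, so rank(T) ≥ 3. (This is only a lower bound: in general the CP rank may exceed every unfolding rank, so we still need to exhibit 3 rank-1 terms summing to T.)
Upper bound: T is a sum of 3 rank-1 terms, T = [0, 2, 1] ⊗ [1, -1, 1] ⊗ [-4, 2, 4] + [1, -1, 0] ⊗ [1, 2, -1] ⊗ [2, 1, 0] + [1, 1, 1] ⊗ [1, 2, 2] ⊗ [0, 4, 0] (written with every a and b primitive with positive leading entry and the scale carried by c; CP decompositions are not unique, and this one is verified by expanding entrywise), so rank(T) ≤ 3.
These bounds meet, so rank(T) = 3.

rank(T) = 3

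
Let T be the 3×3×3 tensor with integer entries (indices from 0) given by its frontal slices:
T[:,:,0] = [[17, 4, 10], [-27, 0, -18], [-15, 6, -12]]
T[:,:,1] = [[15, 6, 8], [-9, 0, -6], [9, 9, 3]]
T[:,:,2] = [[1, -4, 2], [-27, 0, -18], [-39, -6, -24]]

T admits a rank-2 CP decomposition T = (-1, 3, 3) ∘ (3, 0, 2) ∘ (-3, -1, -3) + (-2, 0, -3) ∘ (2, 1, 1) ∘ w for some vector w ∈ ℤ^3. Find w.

w = (-2, -3, 2)

Subtract the known terms from T to get the rank-1 residual R = (-2, 0, -3) ∘ (2, 1, 1) ∘ w, so R[i,j,k] = a[i]·b[j]·w[k]. Pick indices with nonzero a[0]·b[0] = (-2)·(2) = -4. Only the fibre through (0,0,·) is needed: R[0,0,:] = T[0,0,:] − Σₗ aₗ[0]bₗ[0]cₗ = [17, 15, 1] − (-1)·(3)·(-3, -1, -3) = [8, 12, -8]. Then w[k] = R[0,0,k] / -4 for each k, giving w = [8, 12, -8] / -4 = (-2, -3, 2).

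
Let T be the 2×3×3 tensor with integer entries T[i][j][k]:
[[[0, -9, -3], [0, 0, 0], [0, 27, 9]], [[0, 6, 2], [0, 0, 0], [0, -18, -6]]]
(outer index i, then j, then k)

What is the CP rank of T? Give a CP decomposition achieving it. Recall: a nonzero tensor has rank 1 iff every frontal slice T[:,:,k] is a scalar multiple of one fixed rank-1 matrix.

rank(T) = 1

Lower bound: T ≠ 0 (e.g. T[0,0,1] = -9), so rank(T) ≥ 1.
Upper bound: the mode-1 fibre T[:,0,1] = [-9, 6] gives a = [3, -2] (primitive direction); the mode-2 fibre T[0,:,1] = [-9, 0, 27] gives b = [1, 0, -3]; then c[k] = T[0,0,k] / (a[0]·b[0]) = [0, -9, -3] / 3 = [0, -3, -1].
Expanding [3, -2] ⊗ [1, 0, -3] ⊗ [0, -3, -1] reproduces all 18 entries of T, so T = [3, -2] ⊗ [1, 0, -3] ⊗ [0, -3, -1] and rank(T) ≤ 1.
These bounds meet, so rank(T) = 1.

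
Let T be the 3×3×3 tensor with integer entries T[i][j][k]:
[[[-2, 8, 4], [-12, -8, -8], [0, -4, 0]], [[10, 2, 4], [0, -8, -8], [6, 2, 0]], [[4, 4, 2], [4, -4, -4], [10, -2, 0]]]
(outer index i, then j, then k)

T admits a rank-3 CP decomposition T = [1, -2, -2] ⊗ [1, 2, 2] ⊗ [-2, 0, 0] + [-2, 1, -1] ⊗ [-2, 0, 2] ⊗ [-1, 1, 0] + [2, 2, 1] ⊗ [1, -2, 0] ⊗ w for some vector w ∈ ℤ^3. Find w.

Subtract the known terms from T to get the rank-1 residual R = [2, 2, 1] ⊗ [1, -2, 0] ⊗ w, so R[i,j,k] = a[i]·b[j]·w[k]. Pick indices with nonzero a[0]·b[0] = (2)·(1) = 2. Only the fibre through (0,0,·) is needed: R[0,0,:] = T[0,0,:] − Σₗ aₗ[0]bₗ[0]cₗ = [-2, 8, 4] − (1)·(1)·[-2, 0, 0] − (-2)·(-2)·[-1, 1, 0] = [4, 4, 4]. Then w[k] = R[0,0,k] / 2 for each k, giving w = [4, 4, 4] / 2 = [2, 2, 2].

w = [2, 2, 2]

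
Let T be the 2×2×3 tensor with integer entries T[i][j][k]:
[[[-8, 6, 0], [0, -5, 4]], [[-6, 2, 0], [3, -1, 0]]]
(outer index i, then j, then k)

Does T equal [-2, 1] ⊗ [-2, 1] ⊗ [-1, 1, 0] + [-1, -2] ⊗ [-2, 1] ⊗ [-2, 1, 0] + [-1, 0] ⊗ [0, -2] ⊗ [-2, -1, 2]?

Reconstruct entrywise from the claimed factors. For example, T[1,1,0] = 3 and Σₗ aₗ[1]bₗ[1]cₗ[0] = (1)·(1)·(-1) + (-2)·(1)·(-2) + (0)·(-2)·(-2) = 3; checking all 12 entries, every one matches. The claim holds.

Yes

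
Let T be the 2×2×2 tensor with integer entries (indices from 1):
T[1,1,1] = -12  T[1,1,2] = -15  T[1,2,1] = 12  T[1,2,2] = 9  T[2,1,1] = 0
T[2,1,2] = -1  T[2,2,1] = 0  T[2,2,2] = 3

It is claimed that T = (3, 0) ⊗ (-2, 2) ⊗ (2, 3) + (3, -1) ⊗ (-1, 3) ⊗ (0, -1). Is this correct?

Reconstruct entrywise from the claimed factors. For example, T[1,1,1] = -12 and Σₗ aₗ[1]bₗ[1]cₗ[1] = (3)·(-2)·(2) + (3)·(-1)·(0) = -12; checking all 8 entries, every one matches. The claim holds.

Yes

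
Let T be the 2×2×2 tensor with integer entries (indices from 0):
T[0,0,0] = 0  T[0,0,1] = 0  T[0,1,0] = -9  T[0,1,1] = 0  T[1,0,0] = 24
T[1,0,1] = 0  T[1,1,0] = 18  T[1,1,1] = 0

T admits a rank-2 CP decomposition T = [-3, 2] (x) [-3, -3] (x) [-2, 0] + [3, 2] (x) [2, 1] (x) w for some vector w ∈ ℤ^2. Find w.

Subtract the known terms from T to get the rank-1 residual R = [3, 2] (x) [2, 1] (x) w, so R[i,j,k] = a[i]·b[j]·w[k]. Pick indices with nonzero a[0]·b[0] = (3)·(2) = 6. Only the fibre through (0,0,·) is needed: R[0,0,:] = T[0,0,:] − Σₗ aₗ[0]bₗ[0]cₗ = [0, 0] − (-3)·(-3)·[-2, 0] = [18, 0]. Then w[k] = R[0,0,k] / 6 for each k, giving w = [18, 0] / 6 = [3, 0].

w = [3, 0]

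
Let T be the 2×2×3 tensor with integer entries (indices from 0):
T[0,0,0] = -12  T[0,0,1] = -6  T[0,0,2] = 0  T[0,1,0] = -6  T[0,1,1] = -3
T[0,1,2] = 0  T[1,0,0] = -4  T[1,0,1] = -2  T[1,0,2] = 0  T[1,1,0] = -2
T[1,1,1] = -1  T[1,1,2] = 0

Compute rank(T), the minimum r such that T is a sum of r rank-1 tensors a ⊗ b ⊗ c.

1

Lower bound: T ≠ 0 (e.g. T[0,0,0] = -12), so rank(T) ≥ 1.
Upper bound: if T = a ⊗ b ⊗ c then every fibre of T is a multiple of the corresponding factor, so read the factors off the fibres through the nonzero entry T[0,0,0] = -12.
The mode-1 fibre T[:,0,0] = [-12, -4] gives a = [3, 1] (primitive direction); the mode-2 fibre T[0,:,0] = [-12, -6] gives b = [2, 1]; then c[k] = T[0,0,k] / (a[0]·b[0]) = [-12, -6, 0] / 6 = [-2, -1, 0].
Expanding [3, 1] ⊗ [2, 1] ⊗ [-2, -1, 0] reproduces all 12 entries of T, so T = [3, 1] ⊗ [2, 1] ⊗ [-2, -1, 0] and rank(T) ≤ 1.
These bounds meet, so rank(T) = 1.
Check entry T[0,0,2] = 0: (3)·(2)·(0) = 0.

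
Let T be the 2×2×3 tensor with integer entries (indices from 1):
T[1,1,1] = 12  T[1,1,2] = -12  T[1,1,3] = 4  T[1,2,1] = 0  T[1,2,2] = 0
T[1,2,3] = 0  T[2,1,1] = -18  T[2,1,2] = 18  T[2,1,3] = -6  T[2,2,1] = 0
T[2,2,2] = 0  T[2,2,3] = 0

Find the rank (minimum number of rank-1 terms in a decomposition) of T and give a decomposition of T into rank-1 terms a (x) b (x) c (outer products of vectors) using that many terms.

Lower bound: T ≠ 0 (e.g. T[1,1,1] = 12), so rank(T) ≥ 1.
Upper bound: if T = a (x) b (x) c then every fibre of T is a multiple of the corresponding factor, so read the factors off the fibres through the nonzero entry T[1,1,1] = 12.
The mode-1 fibre T[:,1,1] = [12, -18] gives a = [2, -3] (primitive direction); the mode-2 fibre T[1,:,1] = [12, 0] gives b = [1, 0]; then c[k] = T[1,1,k] / (a[1]·b[1]) = [12, -12, 4] / 2 = [6, -6, 2].
Expanding [2, -3] (x) [1, 0] (x) [6, -6, 2] reproduces all 12 entries of T, so T = [2, -3] (x) [1, 0] (x) [6, -6, 2] and rank(T) ≤ 1.
These bounds meet, so rank(T) = 1.

rank(T) = 1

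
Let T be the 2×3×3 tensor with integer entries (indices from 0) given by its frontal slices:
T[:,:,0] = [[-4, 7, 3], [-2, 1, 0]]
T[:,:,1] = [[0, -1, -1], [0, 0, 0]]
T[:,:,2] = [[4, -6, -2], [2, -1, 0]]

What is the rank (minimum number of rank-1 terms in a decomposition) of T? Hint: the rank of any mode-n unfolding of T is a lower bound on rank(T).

Lower bound: the mode-2 unfolding of T (rows indexed by j, columns by (i,k) = (0,0), (0,1), (0,2), (1,0), (1,1), (1,2)) is [[-4, 0, 4, -2, 0, 2], [7, -1, -6, 1, 0, -1], [3, -1, -2, 0, 0, 0]].
There the 3×3 minor on rows j ∈ {0, 1, 2}, columns (i,k) ∈ {(0,0), (0,1), (1,0)} is det [[-4, 0, -2], [7, -1, 1], [3, -1, 0]] = 4 ≠ 0, so this unfolding has rank ≥ 3; CP rank is at least every unfolding rank, so rank(T) ≥ 3. (Unfolding ranks only ever bound the CP rank from below — rank(T) can be strictly larger than all of them — so the matching upper bound has to come from an explicit 3-term decomposition.)
Upper bound: T is a sum of 3 rank-1 terms, T = [1, 0] ⊗ [0, 1, 1] ⊗ [1, -1, 0] + [1, 0] ⊗ [0, 2, 1] ⊗ [2, 0, -2] + [2, 1] ⊗ [2, -1, 0] ⊗ [-1, 0, 1] (one valid choice — decompositions are not unique — normalised so each a, b is primitive with positive first nonzero entry; check it by expanding all entries), so rank(T) ≤ 3.
These bounds meet, so rank(T) = 3.
Check entry T[1,1,2] = -1: (0)·(1)·(0) + (0)·(2)·(-2) + (1)·(-1)·(1) = -1.

3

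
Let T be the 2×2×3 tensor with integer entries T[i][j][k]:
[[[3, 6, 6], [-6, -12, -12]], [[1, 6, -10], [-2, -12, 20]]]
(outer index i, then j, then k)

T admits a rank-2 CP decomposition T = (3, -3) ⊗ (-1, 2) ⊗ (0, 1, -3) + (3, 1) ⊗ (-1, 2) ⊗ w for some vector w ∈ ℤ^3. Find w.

w = (-1, -3, 1)

Subtract the known terms from T to get the rank-1 residual R = (3, 1) ⊗ (-1, 2) ⊗ w, so R[i,j,k] = a[i]·b[j]·w[k]. Pick indices with nonzero a[0]·b[0] = (3)·(-1) = -3. Only the fibre through (0,0,·) is needed: R[0,0,:] = T[0,0,:] − Σₗ aₗ[0]bₗ[0]cₗ = [3, 6, 6] − (3)·(-1)·(0, 1, -3) = [3, 9, -3]. Then w[k] = R[0,0,k] / -3 for each k, giving w = [3, 9, -3] / -3 = (-1, -3, 1).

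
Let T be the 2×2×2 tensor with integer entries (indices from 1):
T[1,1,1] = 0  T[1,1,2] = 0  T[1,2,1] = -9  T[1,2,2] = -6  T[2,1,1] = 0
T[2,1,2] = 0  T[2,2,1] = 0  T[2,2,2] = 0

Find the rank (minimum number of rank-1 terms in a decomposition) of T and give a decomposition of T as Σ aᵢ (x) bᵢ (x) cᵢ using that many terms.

rank(T) = 1

Lower bound: T ≠ 0 (e.g. T[1,2,1] = -9), so rank(T) ≥ 1.
Upper bound: if T = a (x) b (x) c then every fibre of T is a multiple of the corresponding factor, so read the factors off the fibres through the nonzero entry T[1,2,1] = -9.
The mode-1 fibre T[:,2,1] = [-9, 0] gives a = [1, 0] (primitive direction); the mode-2 fibre T[1,:,1] = [0, -9] gives b = [0, 1]; then c[k] = T[1,2,k] / (a[1]·b[2]) = [-9, -6] / 1 = [-9, -6].
Expanding [1, 0] (x) [0, 1] (x) [-9, -6] reproduces all 8 entries of T, so T = [1, 0] (x) [0, 1] (x) [-9, -6] and rank(T) ≤ 1.
These bounds meet, so rank(T) = 1.
Check entry T[1,1,1] = 0: (1)·(0)·(-9) = 0.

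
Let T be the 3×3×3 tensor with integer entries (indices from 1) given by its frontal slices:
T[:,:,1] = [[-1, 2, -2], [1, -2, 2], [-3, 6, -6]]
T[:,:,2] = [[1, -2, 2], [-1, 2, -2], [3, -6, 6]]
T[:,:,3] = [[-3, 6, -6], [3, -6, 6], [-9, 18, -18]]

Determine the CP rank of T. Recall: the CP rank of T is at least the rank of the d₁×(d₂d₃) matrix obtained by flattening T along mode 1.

Lower bound: T ≠ 0 (e.g. T[1,1,1] = -1), so rank(T) ≥ 1.
Upper bound: the mode-1 fibre T[:,1,1] = [-1, 1, -3] gives a = [1, -1, 3] (primitive direction); the mode-2 fibre T[1,:,1] = [-1, 2, -2] gives b = [1, -2, 2]; then c[k] = T[1,1,k] / (a[1]·b[1]) = [-1, 1, -3] / 1 = [-1, 1, -3].
Expanding [1, -1, 3] ⊗ [1, -2, 2] ⊗ [-1, 1, -3] reproduces all 27 entries of T, so T = [1, -1, 3] ⊗ [1, -2, 2] ⊗ [-1, 1, -3] and rank(T) ≤ 1.
These bounds meet, so rank(T) = 1.

1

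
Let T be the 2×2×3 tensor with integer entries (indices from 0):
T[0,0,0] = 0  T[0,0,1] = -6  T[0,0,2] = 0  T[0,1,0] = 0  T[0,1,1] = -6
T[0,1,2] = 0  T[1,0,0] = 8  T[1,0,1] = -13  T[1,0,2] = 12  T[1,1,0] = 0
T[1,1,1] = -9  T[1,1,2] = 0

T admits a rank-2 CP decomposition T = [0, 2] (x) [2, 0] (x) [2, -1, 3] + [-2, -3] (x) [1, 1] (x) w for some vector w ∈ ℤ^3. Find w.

w = [0, 3, 0]

Subtract the known terms from T to get the rank-1 residual R = [-2, -3] (x) [1, 1] (x) w, so R[i,j,k] = a[i]·b[j]·w[k]. Pick indices with nonzero a[0]·b[0] = (-2)·(1) = -2. Only the fibre through (0,0,·) is needed: R[0,0,:] = T[0,0,:] − Σₗ aₗ[0]bₗ[0]cₗ = [0, -6, 0] − (0)·(2)·[2, -1, 3] = [0, -6, 0]. Then w[k] = R[0,0,k] / -2 for each k, giving w = [0, -6, 0] / -2 = [0, 3, 0].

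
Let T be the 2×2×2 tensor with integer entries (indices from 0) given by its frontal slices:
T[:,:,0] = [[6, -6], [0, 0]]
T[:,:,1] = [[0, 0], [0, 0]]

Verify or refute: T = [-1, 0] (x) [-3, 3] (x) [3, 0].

No

Reconstruct entry (0,0,0) from the claimed factors: Σₗ aₗ[0]bₗ[0]cₗ[0] = (-1)·(-3)·(3) = 9, but T[0,0,0] = 6. The claim is false.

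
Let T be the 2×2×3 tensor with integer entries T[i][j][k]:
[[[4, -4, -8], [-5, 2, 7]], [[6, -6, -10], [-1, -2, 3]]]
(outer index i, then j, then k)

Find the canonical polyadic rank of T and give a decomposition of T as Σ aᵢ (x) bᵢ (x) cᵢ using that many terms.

Lower bound: the mode-3 unfolding of T (rows indexed by k, columns by (i,j) = (0,0), (0,1), (1,0), (1,1)) is [[4, -5, 6, -1], [-4, 2, -6, -2], [-8, 7, -10, 3]].
There the 3×3 minor on rows k ∈ {0, 1, 2}, columns (i,j) ∈ {(0,0), (0,1), (1,0)} is det [[4, -5, 6], [-4, 2, -6], [-8, 7, -10]] = -24 ≠ 0, so this unfolding has rank ≥ 3; CP rank is at least every unfolding rank, so rank(T) ≥ 3. (This is only a lower bound: in general the CP rank may exceed every unfolding rank, so we still need to exhibit 3 rank-1 terms summing to T.)
Upper bound: T is a sum of 3 rank-1 terms, T = [0, 1] (x) [1, 2] (x) [2, -2, -2] + [1, 1] (x) [0, 1] (x) [-1, -2, -1] + [1, 1] (x) [1, -1] (x) [4, -4, -8] (one valid choice — decompositions are not unique — normalised so each a, b is primitive with positive first nonzero entry; check it by expanding all entries), so rank(T) ≤ 3.
These bounds meet, so rank(T) = 3.

rank(T) = 3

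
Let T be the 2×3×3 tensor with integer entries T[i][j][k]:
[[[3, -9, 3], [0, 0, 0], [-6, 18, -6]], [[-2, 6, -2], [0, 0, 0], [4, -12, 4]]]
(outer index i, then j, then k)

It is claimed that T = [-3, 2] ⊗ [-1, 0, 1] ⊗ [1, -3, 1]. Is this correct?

No

Reconstruct entry (0,2,0) from the claimed factors: Σₗ aₗ[0]bₗ[2]cₗ[0] = (-3)·(1)·(1) = -3, but T[0,2,0] = -6. The claim is false.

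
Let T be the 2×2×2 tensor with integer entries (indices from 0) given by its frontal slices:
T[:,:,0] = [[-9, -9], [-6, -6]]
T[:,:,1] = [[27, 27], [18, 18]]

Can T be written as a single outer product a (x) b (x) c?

Yes

The mode-1 fibre T[:,0,0] = [-9, -6] gives a = [3, 2] (primitive direction); the mode-2 fibre T[0,:,0] = [-9, -9] gives b = [1, 1]; then c[k] = T[0,0,k] / (a[0]·b[0]) = [-9, 27] / 3 = [-3, 9].
Expanding [3, 2] (x) [1, 1] (x) [-3, 9] reproduces all 8 entries of T, so T = [3, 2] (x) [1, 1] (x) [-3, 9] and rank(T) ≤ 1.
Equivalently every frontal slice T[:,:,k] is c[k] times the rank-1 matrix [3, 2] (x) [1, 1]. So T has rank 1 (it is nonzero).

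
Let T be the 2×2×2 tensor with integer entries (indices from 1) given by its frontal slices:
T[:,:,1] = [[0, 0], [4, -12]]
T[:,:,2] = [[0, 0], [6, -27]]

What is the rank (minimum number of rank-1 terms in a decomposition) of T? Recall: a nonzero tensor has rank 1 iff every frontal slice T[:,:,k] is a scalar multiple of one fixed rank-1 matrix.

Lower bound: the mode-3 unfolding of T (rows indexed by k, columns by (i,j) = (1,1), (1,2), (2,1), (2,2)) is [[0, 0, 4, -12], [0, 0, 6, -27]].
There the 2×2 minor on rows k ∈ {1, 2}, columns (i,j) ∈ {(2,1), (2,2)} is det [[4, -12], [6, -27]] = -36 ≠ 0, so this unfolding has rank ≥ 2; CP rank is at least every unfolding rank, so rank(T) ≥ 2. (Unfolding ranks only ever bound the CP rank from below — rank(T) can be strictly larger than all of them — so the matching upper bound has to come from an explicit 2-term decomposition.)
Upper bound — finding two terms. Every mode-1 slice of T is a multiple of one matrix: T[i,:,:] = a[i]·M with a = [0, 1] and M = [[4, 6], [-12, -27]] (rows indexed by j, columns by k). So it suffices to write M as a sum of two rank-1 matrices.
Splitting M by its rows (j = 1, 2), M = [1, 0][4, 6]ᵀ + [0, 1][-12, -27]ᵀ.
Hence T = [0, 1] ⊗ [1, 0] ⊗ [4, 6] + [0, 1] ⊗ [0, 1] ⊗ [-12, -27], so rank(T) ≤ 2.
These bounds meet, so rank(T) = 2.
Check entry T[2,1,2] = 6: (1)·(1)·(6) + (1)·(0)·(-27) = 6.

2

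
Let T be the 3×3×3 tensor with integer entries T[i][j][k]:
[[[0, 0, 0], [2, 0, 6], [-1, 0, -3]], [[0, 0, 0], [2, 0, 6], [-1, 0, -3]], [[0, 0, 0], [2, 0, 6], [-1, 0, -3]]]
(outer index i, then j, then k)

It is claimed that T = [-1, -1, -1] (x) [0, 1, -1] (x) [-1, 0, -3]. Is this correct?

Reconstruct entry (0,1,0) from the claimed factors: Σₗ aₗ[0]bₗ[1]cₗ[0] = (-1)·(1)·(-1) = 1, but T[0,1,0] = 2. The claim is false.

No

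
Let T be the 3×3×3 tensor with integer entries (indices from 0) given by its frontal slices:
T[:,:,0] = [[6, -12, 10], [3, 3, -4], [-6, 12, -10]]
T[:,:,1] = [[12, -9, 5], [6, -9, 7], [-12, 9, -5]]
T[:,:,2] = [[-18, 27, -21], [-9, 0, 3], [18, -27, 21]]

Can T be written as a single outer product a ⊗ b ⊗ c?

The mode-3 unfolding of T (rows indexed by k, columns by (i,j) = (0,0), (0,1), (0,2), (1,0), (1,1), (1,2), (2,0), (2,1), (2,2)) is [[6, -12, 10, 3, 3, -4, -6, 12, -10], [12, -9, 5, 6, -9, 7, -12, 9, -5], [-18, 27, -21, -9, 0, 3, 18, -27, 21]].
There the 2×2 minor on rows k ∈ {0, 1}, columns (i,j) ∈ {(0,0), (0,1)} is det [[6, -12], [12, -9]] = 90 ≠ 0, so this unfolding has rank ≥ 2; CP rank is at least every unfolding rank, so rank(T) ≥ 2.
In particular rank(T) ≥ 2 > 1, so T is not rank-1.

No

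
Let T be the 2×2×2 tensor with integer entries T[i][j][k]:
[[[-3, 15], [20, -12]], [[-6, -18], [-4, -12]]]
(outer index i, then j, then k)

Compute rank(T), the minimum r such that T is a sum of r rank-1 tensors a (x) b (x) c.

Lower bound: the mode-2 unfolding of T (rows indexed by j, columns by (i,k) = (0,0), (0,1), (1,0), (1,1)) is [[-3, 15, -6, -18], [20, -12, -4, -12]].
There the 2×2 minor on rows j ∈ {0, 1}, columns (i,k) ∈ {(0,0), (0,1)} is det [[-3, 15], [20, -12]] = -264 ≠ 0, so this unfolding has rank ≥ 2; CP rank is at least every unfolding rank, so rank(T) ≥ 2. (Unfolding ranks only ever bound the CP rank from below — rank(T) can be strictly larger than all of them — so the matching upper bound has to come from an explicit 2-term decomposition.)
Upper bound — finding two terms. Write S_k = T[:,:,k] for the frontal slices: S₀ = [[-3, 20], [-6, -4]], S₁ = [[15, -12], [-18, -12]].
If T = a₁ (x) b₁ (x) c₁ + a₂ (x) b₂ (x) c₂ then each S_k = c₁[k]·a₁b₁ᵀ + c₂[k]·a₂b₂ᵀ. S₀ and S₁ are linearly independent, so a₁b₁ᵀ and a₂b₂ᵀ must span the same plane of matrices: they are the rank-1 matrices of the form x·S₀ + y·S₁.
det(x·S₀ + y·S₁) is 132·x² + 264·xy − 396·y² = 132·(x + 3·y)(x − y), vanishing at (x:y) = (3:-1) and (1:1).
M₁ = 3·S₀ − S₁ = [[-24, 72], [0, 0]] = (-24)·(1, 0)(1, -3)ᵀ and M₂ = S₀ + S₁ = [[12, 8], [-24, -16]] = 4·(1, -2)(3, 2)ᵀ, so take a₁ = (1, 0), b₁ = (1, -3), a₂ = (1, -2), b₂ = (3, 2).
Each slice is an integer combination of E₁ = a₁b₁ᵀ and E₂ = a₂b₂ᵀ: S₀ = −6·E₁ + E₂, S₁ = 6·E₁ + 3·E₂; reading off coefficients, c₁ = (-6, 6) and c₂ = (1, 3).
Hence T = (1, 0) (x) (1, -3) (x) (-6, 6) + (1, -2) (x) (3, 2) (x) (1, 3), so rank(T) ≤ 2.
These bounds meet, so rank(T) = 2.

2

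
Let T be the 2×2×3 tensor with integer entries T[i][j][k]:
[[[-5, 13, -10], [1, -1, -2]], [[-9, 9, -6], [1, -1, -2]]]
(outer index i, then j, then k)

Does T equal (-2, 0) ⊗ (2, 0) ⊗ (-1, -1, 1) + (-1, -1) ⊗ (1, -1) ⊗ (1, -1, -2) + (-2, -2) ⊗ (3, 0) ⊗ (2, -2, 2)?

Reconstruct entry (0,0,0) from the claimed factors: Σₗ aₗ[0]bₗ[0]cₗ[0] = (-2)·(2)·(-1) + (-1)·(1)·(1) + (-2)·(3)·(2) = -9, but T[0,0,0] = -5. The claim is false.

No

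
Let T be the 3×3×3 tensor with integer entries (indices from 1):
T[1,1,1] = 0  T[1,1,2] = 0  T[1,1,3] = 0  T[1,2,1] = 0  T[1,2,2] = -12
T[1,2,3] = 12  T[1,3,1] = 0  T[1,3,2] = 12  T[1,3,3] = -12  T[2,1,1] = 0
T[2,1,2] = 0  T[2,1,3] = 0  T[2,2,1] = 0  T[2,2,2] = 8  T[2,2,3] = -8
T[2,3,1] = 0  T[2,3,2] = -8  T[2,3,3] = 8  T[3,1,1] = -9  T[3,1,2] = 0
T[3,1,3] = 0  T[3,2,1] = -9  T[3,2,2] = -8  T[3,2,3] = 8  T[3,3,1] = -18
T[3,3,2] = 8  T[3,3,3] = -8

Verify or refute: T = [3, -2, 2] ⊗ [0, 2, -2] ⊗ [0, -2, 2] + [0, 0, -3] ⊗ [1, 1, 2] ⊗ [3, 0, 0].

Reconstruct entrywise from the claimed factors. For example, T[1,2,2] = -12 and Σₗ aₗ[1]bₗ[2]cₗ[2] = (3)·(2)·(-2) + (0)·(1)·(0) = -12; checking all 27 entries, every one matches. The claim holds.

Yes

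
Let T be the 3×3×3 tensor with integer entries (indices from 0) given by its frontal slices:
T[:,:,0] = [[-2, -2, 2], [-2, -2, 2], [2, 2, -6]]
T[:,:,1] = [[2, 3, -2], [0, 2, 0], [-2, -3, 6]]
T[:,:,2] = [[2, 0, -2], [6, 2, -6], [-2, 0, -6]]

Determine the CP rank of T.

3

Lower bound: the mode-3 unfolding of T (rows indexed by k, columns by (i,j) = (0,0), (0,1), (0,2), (1,0), (1,1), (1,2), (2,0), (2,1), (2,2)) is [[-2, -2, 2, -2, -2, 2, 2, 2, -6], [2, 3, -2, 0, 2, 0, -2, -3, 6], [2, 0, -2, 6, 2, -6, -2, 0, -6]].
There the 3×3 minor on rows k ∈ {0, 1, 2}, columns (i,j) ∈ {(0,0), (0,1), (2,2)} is det [[-2, -2, -6], [2, 3, 6], [2, 0, -6]] = 24 ≠ 0, so this unfolding has rank ≥ 3; CP rank is at least every unfolding rank, so rank(T) ≥ 3. (This is only a lower bound: in general the CP rank may exceed every unfolding rank, so we still need to exhibit 3 rank-1 terms summing to T.)
Upper bound: T is a sum of 3 rank-1 terms, T = (0, 0, 1) (x) (0, 0, 1) (x) (-4, 4, -8) + (1, 1, -1) (x) (1, 1, -1) (x) (-2, 4, -2) + (1, 2, -1) (x) (2, 1, -2) (x) (0, -1, 2) (one valid choice — decompositions are not unique — normalised so each a, b is primitive with positive first nonzero entry; check it by expanding all entries), so rank(T) ≤ 3.
These bounds meet, so rank(T) = 3.
Check entry T[1,2,1] = 0: (0)·(1)·(4) + (1)·(-1)·(4) + (2)·(-2)·(-1) = 0.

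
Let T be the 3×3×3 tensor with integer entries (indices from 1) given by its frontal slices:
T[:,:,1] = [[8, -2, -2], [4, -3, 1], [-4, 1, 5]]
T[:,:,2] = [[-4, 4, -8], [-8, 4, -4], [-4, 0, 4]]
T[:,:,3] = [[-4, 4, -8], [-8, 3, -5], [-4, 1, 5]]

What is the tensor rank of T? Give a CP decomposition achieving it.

Lower bound: in the mode-2 unfolding of T (rows indexed by j, columns by (i,k)) the 3×3 minor on rows j ∈ {1, 2, 3}, columns (i,k) ∈ {(1,1), (1,2), (2,1)} is det [[8, -4, 4], [-2, 4, -3], [-2, -8, 1]] = -96 ≠ 0, so that unfolding has rank ≥ 3 and hence rank(T) ≥ 3 (CP rank is at least every unfolding rank, though it can be larger).
Upper bound: T is a sum of 3 rank-1 terms, T = [0, 1, -1] (x) [0, 1, 1] (x) [-1, 0, -1] + [1, 0, -1] (x) [1, 0, -1] (x) [4, 4, 4] + [1, 1, 0] (x) [2, -1, 1] (x) [2, -4, -4] (one valid choice — decompositions are not unique — normalised so each a, b is primitive with positive first nonzero entry; check it by expanding all entries), so rank(T) ≤ 3.
These bounds meet, so rank(T) = 3.

rank(T) = 3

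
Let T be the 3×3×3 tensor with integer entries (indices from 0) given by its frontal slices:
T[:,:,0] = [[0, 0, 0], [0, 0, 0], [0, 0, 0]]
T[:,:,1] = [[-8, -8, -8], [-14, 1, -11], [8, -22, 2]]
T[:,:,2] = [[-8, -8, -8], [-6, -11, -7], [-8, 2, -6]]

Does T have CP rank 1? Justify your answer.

The mode-1 unfolding of T (rows indexed by i, columns by (j,k) = (0,0), (0,1), (0,2), (1,0), (1,1), (1,2), (2,0), (2,1), (2,2)) is [[0, -8, -8, 0, -8, -8, 0, -8, -8], [0, -14, -6, 0, 1, -11, 0, -11, -7], [0, 8, -8, 0, -22, 2, 0, 2, -6]].
There the 2×2 minor on rows i ∈ {0, 1}, columns (j,k) ∈ {(0,1), (0,2)} is det [[-8, -8], [-14, -6]] = -64 ≠ 0, so this unfolding has rank ≥ 2; CP rank is at least every unfolding rank, so rank(T) ≥ 2.
In particular rank(T) ≥ 2 > 1, so T is not rank-1.

No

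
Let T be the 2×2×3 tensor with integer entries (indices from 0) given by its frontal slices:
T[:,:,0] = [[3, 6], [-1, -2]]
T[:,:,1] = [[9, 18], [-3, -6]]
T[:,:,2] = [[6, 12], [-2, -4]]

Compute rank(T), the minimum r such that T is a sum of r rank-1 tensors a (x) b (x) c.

1

Lower bound: T ≠ 0 (e.g. T[0,0,0] = 3), so rank(T) ≥ 1.
Upper bound: if T = a (x) b (x) c then every fibre of T is a multiple of the corresponding factor, so read the factors off the fibres through the nonzero entry T[0,0,0] = 3.
The mode-1 fibre T[:,0,0] = [3, -1] gives a = [3, -1] (primitive direction); the mode-2 fibre T[0,:,0] = [3, 6] gives b = [1, 2]; then c[k] = T[0,0,k] / (a[0]·b[0]) = [3, 9, 6] / 3 = [1, 3, 2].
Expanding [3, -1] (x) [1, 2] (x) [1, 3, 2] reproduces all 12 entries of T, so T = [3, -1] (x) [1, 2] (x) [1, 3, 2] and rank(T) ≤ 1.
These bounds meet, so rank(T) = 1.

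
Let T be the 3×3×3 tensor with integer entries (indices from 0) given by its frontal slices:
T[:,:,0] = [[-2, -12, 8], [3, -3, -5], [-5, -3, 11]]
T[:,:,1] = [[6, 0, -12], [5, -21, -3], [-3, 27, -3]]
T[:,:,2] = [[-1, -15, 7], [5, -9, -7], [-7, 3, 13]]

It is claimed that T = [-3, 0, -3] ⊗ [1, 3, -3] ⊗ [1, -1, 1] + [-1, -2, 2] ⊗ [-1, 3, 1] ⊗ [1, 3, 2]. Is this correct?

No

Reconstruct entry (1,0,0) from the claimed factors: Σₗ aₗ[1]bₗ[0]cₗ[0] = (0)·(1)·(1) + (-2)·(-1)·(1) = 2, but T[1,0,0] = 3. The claim is false.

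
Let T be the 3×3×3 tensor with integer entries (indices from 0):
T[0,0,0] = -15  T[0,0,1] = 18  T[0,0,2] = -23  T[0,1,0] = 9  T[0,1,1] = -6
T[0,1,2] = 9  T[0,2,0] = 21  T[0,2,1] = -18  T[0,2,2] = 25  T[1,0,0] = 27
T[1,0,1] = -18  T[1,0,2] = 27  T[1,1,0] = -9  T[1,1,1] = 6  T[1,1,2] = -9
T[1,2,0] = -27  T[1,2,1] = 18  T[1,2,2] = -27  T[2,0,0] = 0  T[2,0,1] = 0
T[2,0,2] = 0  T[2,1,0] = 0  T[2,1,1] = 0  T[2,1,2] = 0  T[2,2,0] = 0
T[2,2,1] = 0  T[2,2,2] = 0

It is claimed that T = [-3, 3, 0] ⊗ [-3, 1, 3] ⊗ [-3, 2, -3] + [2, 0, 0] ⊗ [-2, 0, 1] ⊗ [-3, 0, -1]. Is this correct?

Yes

Reconstruct entrywise from the claimed factors. For example, T[0,1,2] = 9 and Σₗ aₗ[0]bₗ[1]cₗ[2] = (-3)·(1)·(-3) + (2)·(0)·(-1) = 9; checking all 27 entries, every one matches. The claim holds.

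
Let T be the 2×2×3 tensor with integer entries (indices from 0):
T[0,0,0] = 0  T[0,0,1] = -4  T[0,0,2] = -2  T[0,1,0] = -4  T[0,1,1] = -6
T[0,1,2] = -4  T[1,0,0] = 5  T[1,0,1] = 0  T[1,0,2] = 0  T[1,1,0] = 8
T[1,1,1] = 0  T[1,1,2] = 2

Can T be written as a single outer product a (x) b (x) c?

No

The mode-3 unfolding of T (rows indexed by k, columns by (i,j) = (0,0), (0,1), (1,0), (1,1)) is [[0, -4, 5, 8], [-4, -6, 0, 0], [-2, -4, 0, 2]].
There the 3×3 minor on rows k ∈ {0, 1, 2}, columns (i,j) ∈ {(0,0), (0,1), (1,0)} is det [[0, -4, 5], [-4, -6, 0], [-2, -4, 0]] = 20 ≠ 0, so this unfolding has rank ≥ 3; CP rank is at least every unfolding rank, so rank(T) ≥ 3.
In particular rank(T) ≥ 3 > 1, so T is not rank-1.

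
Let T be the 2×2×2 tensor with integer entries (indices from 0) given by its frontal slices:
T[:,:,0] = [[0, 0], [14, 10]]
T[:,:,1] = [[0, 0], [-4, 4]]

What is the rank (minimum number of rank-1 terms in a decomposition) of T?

Lower bound: the mode-2 unfolding of T (rows indexed by j, columns by (i,k) = (0,0), (0,1), (1,0), (1,1)) is [[0, 0, 14, -4], [0, 0, 10, 4]].
There the 2×2 minor on rows j ∈ {0, 1}, columns (i,k) ∈ {(1,0), (1,1)} is det [[14, -4], [10, 4]] = 96 ≠ 0, so this unfolding has rank ≥ 2; CP rank is at least every unfolding rank, so rank(T) ≥ 2. (This is only a lower bound: in general the CP rank may exceed every unfolding rank, so we still need to exhibit 2 rank-1 terms summing to T.)
Upper bound — finding two terms. Every mode-1 slice of T is a multiple of one matrix: T[i,:,:] = a[i]·M with a = [0, 1] and M = [[14, -4], [10, 4]] (rows indexed by j, columns by k). So it suffices to write M as a sum of two rank-1 matrices.
Splitting M by its rows (j = 0, 1), M = [1, 0][14, -4]ᵀ + [0, 1][10, 4]ᵀ.
Hence T = [0, 1] ⊗ [1, 0] ⊗ [14, -4] + [0, 1] ⊗ [0, 1] ⊗ [10, 4], so rank(T) ≤ 2.
These bounds meet, so rank(T) = 2.

2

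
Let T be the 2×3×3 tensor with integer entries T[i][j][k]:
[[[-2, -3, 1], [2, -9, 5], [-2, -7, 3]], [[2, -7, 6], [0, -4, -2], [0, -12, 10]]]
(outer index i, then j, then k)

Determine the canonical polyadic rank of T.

3

Lower bound: the mode-2 unfolding of T (rows indexed by j, columns by (i,k) = (0,0), (0,1), (0,2), (1,0), (1,1), (1,2)) is [[-2, -3, 1, 2, -7, 6], [2, -9, 5, 0, -4, -2], [-2, -7, 3, 0, -12, 10]].
There the 3×3 minor on rows j ∈ {0, 1, 2}, columns (i,k) ∈ {(0,0), (0,1), (1,0)} is det [[-2, -3, 2], [2, -9, 0], [-2, -7, 0]] = -64 ≠ 0, so this unfolding has rank ≥ 3; CP rank is at least every unfolding rank, so rank(T) ≥ 3. (Unfolding ranks only ever bound the CP rank from below — rank(T) can be strictly larger than all of them — so the matching upper bound has to come from an explicit 3-term decomposition.)
Upper bound: T is a sum of 3 rank-1 terms, T = (0, 1) (x) (1, -2, 2) (x) (-2, -1, 2) + (1, -2) (x) (1, -1, 1) (x) (-2, 1, -1) + (1, 1) (x) (1, 2, 2) (x) (0, -4, 2) (written with every a and b primitive with positive leading entry and the scale carried by c; CP decompositions are not unique, and this one is verified by expanding entrywise), so rank(T) ≤ 3.
These bounds meet, so rank(T) = 3.
Check entry T[0,1,2] = 5: (0)·(-2)·(2) + (1)·(-1)·(-1) + (1)·(2)·(2) = 5.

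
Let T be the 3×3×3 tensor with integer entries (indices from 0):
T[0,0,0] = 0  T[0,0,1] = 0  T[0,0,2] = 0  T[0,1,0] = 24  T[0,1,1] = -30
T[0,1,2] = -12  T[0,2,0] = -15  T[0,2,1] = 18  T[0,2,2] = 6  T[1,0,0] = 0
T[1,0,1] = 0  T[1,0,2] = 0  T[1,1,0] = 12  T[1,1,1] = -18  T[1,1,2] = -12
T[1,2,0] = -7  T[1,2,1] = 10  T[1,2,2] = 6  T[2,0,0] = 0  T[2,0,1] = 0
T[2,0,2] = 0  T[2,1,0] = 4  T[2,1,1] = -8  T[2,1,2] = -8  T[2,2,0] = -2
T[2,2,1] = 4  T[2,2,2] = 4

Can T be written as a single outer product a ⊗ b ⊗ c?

No

The mode-2 unfolding of T (rows indexed by j, columns by (i,k) = (0,0), (0,1), (0,2), (1,0), (1,1), (1,2), (2,0), (2,1), (2,2)) is [[0, 0, 0, 0, 0, 0, 0, 0, 0], [24, -30, -12, 12, -18, -12, 4, -8, -8], [-15, 18, 6, -7, 10, 6, -2, 4, 4]].
There the 2×2 minor on rows j ∈ {1, 2}, columns (i,k) ∈ {(0,0), (0,1)} is det [[24, -30], [-15, 18]] = -18 ≠ 0, so this unfolding has rank ≥ 2; CP rank is at least every unfolding rank, so rank(T) ≥ 2.
In particular rank(T) ≥ 2 > 1, so T is not rank-1.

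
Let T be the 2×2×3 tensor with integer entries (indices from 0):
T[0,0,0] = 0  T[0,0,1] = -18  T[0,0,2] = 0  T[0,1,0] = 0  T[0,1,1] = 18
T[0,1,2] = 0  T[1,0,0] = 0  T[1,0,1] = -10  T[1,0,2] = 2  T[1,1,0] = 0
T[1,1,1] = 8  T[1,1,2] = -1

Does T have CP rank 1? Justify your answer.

No

The mode-1 unfolding of T (rows indexed by i, columns by (j,k) = (0,0), (0,1), (0,2), (1,0), (1,1), (1,2)) is [[0, -18, 0, 0, 18, 0], [0, -10, 2, 0, 8, -1]].
There the 2×2 minor on rows i ∈ {0, 1}, columns (j,k) ∈ {(0,1), (0,2)} is det [[-18, 0], [-10, 2]] = -36 ≠ 0, so this unfolding has rank ≥ 2; CP rank is at least every unfolding rank, so rank(T) ≥ 2.
In particular rank(T) ≥ 2 > 1, so T is not rank-1.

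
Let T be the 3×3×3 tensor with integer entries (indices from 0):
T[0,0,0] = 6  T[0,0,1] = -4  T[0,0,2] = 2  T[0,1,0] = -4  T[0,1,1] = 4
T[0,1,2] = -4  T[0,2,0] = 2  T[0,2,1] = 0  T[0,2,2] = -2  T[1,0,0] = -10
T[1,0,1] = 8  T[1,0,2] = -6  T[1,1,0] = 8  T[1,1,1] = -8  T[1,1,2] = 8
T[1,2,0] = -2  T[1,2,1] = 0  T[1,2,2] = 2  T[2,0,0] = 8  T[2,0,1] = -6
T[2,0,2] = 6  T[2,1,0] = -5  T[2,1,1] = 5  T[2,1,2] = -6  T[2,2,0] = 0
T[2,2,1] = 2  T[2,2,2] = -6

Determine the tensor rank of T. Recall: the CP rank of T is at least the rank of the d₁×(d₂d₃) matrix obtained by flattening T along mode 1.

Lower bound: in the mode-2 unfolding of T (rows indexed by j, columns by (i,k)) the 3×3 minor on rows j ∈ {0, 1, 2}, columns (i,k) ∈ {(0,0), (0,1), (2,0)} is det [[6, -4, 8], [-4, 4, -5], [2, 0, 0]] = -24 ≠ 0, so that unfolding has rank ≥ 3 and hence rank(T) ≥ 3 (CP rank is at least every unfolding rank, though it can be larger).
Upper bound: T is a sum of 3 rank-1 terms, T = [0, 0, 1] ⊗ [2, -1, -2] ⊗ [1, -1, 2] + [1, -2, 1] ⊗ [1, -1, 0] ⊗ [4, -4, 4] + [1, -1, 1] ⊗ [1, 0, 1] ⊗ [2, 0, -2] (written with every a and b primitive with positive leading entry and the scale carried by c; CP decompositions are not unique, and this one is verified by expanding entrywise), so rank(T) ≤ 3.
These bounds meet, so rank(T) = 3.

3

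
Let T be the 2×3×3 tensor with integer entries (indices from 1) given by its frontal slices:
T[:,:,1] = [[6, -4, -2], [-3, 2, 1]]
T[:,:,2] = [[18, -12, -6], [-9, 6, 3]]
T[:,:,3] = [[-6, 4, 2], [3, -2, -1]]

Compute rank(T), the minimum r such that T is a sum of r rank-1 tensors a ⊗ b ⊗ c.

1

Lower bound: T ≠ 0 (e.g. T[1,1,1] = 6), so rank(T) ≥ 1.
Upper bound: if T = a ⊗ b ⊗ c then every fibre of T is a multiple of the corresponding factor, so read the factors off the fibres through the nonzero entry T[1,1,1] = 6.
The mode-1 fibre T[:,1,1] = [6, -3] gives a = [2, -1] (primitive direction); the mode-2 fibre T[1,:,1] = [6, -4, -2] gives b = [3, -2, -1]; then c[k] = T[1,1,k] / (a[1]·b[1]) = [6, 18, -6] / 6 = [1, 3, -1].
Expanding [2, -1] ⊗ [3, -2, -1] ⊗ [1, 3, -1] reproduces all 18 entries of T, so T = [2, -1] ⊗ [3, -2, -1] ⊗ [1, 3, -1] and rank(T) ≤ 1.
These bounds meet, so rank(T) = 1.
Check entry T[1,3,2] = -6: (2)·(-1)·(3) = -6.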